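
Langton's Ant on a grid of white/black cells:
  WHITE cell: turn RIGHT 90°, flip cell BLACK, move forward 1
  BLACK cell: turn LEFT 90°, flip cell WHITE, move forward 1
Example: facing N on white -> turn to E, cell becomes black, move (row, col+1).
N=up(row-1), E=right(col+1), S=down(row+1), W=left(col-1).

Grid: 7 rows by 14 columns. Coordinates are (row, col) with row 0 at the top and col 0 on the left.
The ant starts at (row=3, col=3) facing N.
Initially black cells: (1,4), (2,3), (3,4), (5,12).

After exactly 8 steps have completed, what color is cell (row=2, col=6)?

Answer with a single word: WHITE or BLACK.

Step 1: on WHITE (3,3): turn R to E, flip to black, move to (3,4). |black|=5
Step 2: on BLACK (3,4): turn L to N, flip to white, move to (2,4). |black|=4
Step 3: on WHITE (2,4): turn R to E, flip to black, move to (2,5). |black|=5
Step 4: on WHITE (2,5): turn R to S, flip to black, move to (3,5). |black|=6
Step 5: on WHITE (3,5): turn R to W, flip to black, move to (3,4). |black|=7
Step 6: on WHITE (3,4): turn R to N, flip to black, move to (2,4). |black|=8
Step 7: on BLACK (2,4): turn L to W, flip to white, move to (2,3). |black|=7
Step 8: on BLACK (2,3): turn L to S, flip to white, move to (3,3). |black|=6

Answer: WHITE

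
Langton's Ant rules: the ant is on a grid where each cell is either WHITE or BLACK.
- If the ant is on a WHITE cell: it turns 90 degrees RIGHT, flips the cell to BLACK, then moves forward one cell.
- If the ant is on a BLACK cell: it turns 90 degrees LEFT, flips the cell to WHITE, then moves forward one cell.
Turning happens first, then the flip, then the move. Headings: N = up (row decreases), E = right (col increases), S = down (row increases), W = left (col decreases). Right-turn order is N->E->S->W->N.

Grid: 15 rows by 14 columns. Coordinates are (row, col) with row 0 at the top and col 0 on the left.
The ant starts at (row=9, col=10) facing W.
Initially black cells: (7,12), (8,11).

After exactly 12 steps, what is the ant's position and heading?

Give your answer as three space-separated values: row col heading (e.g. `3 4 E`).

Step 1: on WHITE (9,10): turn R to N, flip to black, move to (8,10). |black|=3
Step 2: on WHITE (8,10): turn R to E, flip to black, move to (8,11). |black|=4
Step 3: on BLACK (8,11): turn L to N, flip to white, move to (7,11). |black|=3
Step 4: on WHITE (7,11): turn R to E, flip to black, move to (7,12). |black|=4
Step 5: on BLACK (7,12): turn L to N, flip to white, move to (6,12). |black|=3
Step 6: on WHITE (6,12): turn R to E, flip to black, move to (6,13). |black|=4
Step 7: on WHITE (6,13): turn R to S, flip to black, move to (7,13). |black|=5
Step 8: on WHITE (7,13): turn R to W, flip to black, move to (7,12). |black|=6
Step 9: on WHITE (7,12): turn R to N, flip to black, move to (6,12). |black|=7
Step 10: on BLACK (6,12): turn L to W, flip to white, move to (6,11). |black|=6
Step 11: on WHITE (6,11): turn R to N, flip to black, move to (5,11). |black|=7
Step 12: on WHITE (5,11): turn R to E, flip to black, move to (5,12). |black|=8

Answer: 5 12 E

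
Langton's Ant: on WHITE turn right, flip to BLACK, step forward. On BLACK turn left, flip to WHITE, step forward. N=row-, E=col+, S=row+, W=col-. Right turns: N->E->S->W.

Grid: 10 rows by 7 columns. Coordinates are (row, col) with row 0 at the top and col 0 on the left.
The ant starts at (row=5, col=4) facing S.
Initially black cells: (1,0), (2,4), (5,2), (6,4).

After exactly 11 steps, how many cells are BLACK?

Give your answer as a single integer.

Step 1: on WHITE (5,4): turn R to W, flip to black, move to (5,3). |black|=5
Step 2: on WHITE (5,3): turn R to N, flip to black, move to (4,3). |black|=6
Step 3: on WHITE (4,3): turn R to E, flip to black, move to (4,4). |black|=7
Step 4: on WHITE (4,4): turn R to S, flip to black, move to (5,4). |black|=8
Step 5: on BLACK (5,4): turn L to E, flip to white, move to (5,5). |black|=7
Step 6: on WHITE (5,5): turn R to S, flip to black, move to (6,5). |black|=8
Step 7: on WHITE (6,5): turn R to W, flip to black, move to (6,4). |black|=9
Step 8: on BLACK (6,4): turn L to S, flip to white, move to (7,4). |black|=8
Step 9: on WHITE (7,4): turn R to W, flip to black, move to (7,3). |black|=9
Step 10: on WHITE (7,3): turn R to N, flip to black, move to (6,3). |black|=10
Step 11: on WHITE (6,3): turn R to E, flip to black, move to (6,4). |black|=11

Answer: 11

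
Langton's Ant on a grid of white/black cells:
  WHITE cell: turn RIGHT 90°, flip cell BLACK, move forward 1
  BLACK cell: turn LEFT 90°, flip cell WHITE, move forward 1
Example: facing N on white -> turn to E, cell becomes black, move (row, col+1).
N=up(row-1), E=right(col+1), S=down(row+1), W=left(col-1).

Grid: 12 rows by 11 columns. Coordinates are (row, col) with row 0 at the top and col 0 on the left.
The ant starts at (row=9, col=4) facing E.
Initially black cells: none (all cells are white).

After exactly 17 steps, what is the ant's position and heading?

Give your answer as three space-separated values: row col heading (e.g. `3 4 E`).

Answer: 8 4 N

Derivation:
Step 1: on WHITE (9,4): turn R to S, flip to black, move to (10,4). |black|=1
Step 2: on WHITE (10,4): turn R to W, flip to black, move to (10,3). |black|=2
Step 3: on WHITE (10,3): turn R to N, flip to black, move to (9,3). |black|=3
Step 4: on WHITE (9,3): turn R to E, flip to black, move to (9,4). |black|=4
Step 5: on BLACK (9,4): turn L to N, flip to white, move to (8,4). |black|=3
Step 6: on WHITE (8,4): turn R to E, flip to black, move to (8,5). |black|=4
Step 7: on WHITE (8,5): turn R to S, flip to black, move to (9,5). |black|=5
Step 8: on WHITE (9,5): turn R to W, flip to black, move to (9,4). |black|=6
Step 9: on WHITE (9,4): turn R to N, flip to black, move to (8,4). |black|=7
Step 10: on BLACK (8,4): turn L to W, flip to white, move to (8,3). |black|=6
Step 11: on WHITE (8,3): turn R to N, flip to black, move to (7,3). |black|=7
Step 12: on WHITE (7,3): turn R to E, flip to black, move to (7,4). |black|=8
Step 13: on WHITE (7,4): turn R to S, flip to black, move to (8,4). |black|=9
Step 14: on WHITE (8,4): turn R to W, flip to black, move to (8,3). |black|=10
Step 15: on BLACK (8,3): turn L to S, flip to white, move to (9,3). |black|=9
Step 16: on BLACK (9,3): turn L to E, flip to white, move to (9,4). |black|=8
Step 17: on BLACK (9,4): turn L to N, flip to white, move to (8,4). |black|=7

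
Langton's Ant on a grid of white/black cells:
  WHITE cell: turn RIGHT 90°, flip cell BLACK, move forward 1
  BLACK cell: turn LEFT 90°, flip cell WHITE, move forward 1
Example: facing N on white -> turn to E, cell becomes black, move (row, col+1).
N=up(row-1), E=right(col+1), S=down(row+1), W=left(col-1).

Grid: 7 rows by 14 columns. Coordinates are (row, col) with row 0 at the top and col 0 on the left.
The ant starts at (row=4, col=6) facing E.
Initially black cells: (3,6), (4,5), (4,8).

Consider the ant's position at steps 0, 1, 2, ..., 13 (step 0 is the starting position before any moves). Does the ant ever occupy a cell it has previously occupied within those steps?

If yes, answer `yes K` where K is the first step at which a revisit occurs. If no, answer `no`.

Answer: yes 7

Derivation:
Step 1: on WHITE (4,6): turn R to S, flip to black, move to (5,6). |black|=4 — new cell
Step 2: on WHITE (5,6): turn R to W, flip to black, move to (5,5). |black|=5 — new cell
Step 3: on WHITE (5,5): turn R to N, flip to black, move to (4,5). |black|=6 — new cell
Step 4: on BLACK (4,5): turn L to W, flip to white, move to (4,4). |black|=5 — new cell
Step 5: on WHITE (4,4): turn R to N, flip to black, move to (3,4). |black|=6 — new cell
Step 6: on WHITE (3,4): turn R to E, flip to black, move to (3,5). |black|=7 — new cell
Step 7: on WHITE (3,5): turn R to S, flip to black, move to (4,5). |black|=8 — REVISIT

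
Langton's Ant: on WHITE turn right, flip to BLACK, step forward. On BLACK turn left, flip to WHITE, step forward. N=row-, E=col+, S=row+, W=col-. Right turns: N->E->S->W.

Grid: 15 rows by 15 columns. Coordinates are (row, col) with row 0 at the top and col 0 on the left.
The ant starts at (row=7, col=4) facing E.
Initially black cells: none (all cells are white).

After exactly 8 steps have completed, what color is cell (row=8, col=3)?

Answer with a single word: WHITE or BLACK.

Answer: BLACK

Derivation:
Step 1: on WHITE (7,4): turn R to S, flip to black, move to (8,4). |black|=1
Step 2: on WHITE (8,4): turn R to W, flip to black, move to (8,3). |black|=2
Step 3: on WHITE (8,3): turn R to N, flip to black, move to (7,3). |black|=3
Step 4: on WHITE (7,3): turn R to E, flip to black, move to (7,4). |black|=4
Step 5: on BLACK (7,4): turn L to N, flip to white, move to (6,4). |black|=3
Step 6: on WHITE (6,4): turn R to E, flip to black, move to (6,5). |black|=4
Step 7: on WHITE (6,5): turn R to S, flip to black, move to (7,5). |black|=5
Step 8: on WHITE (7,5): turn R to W, flip to black, move to (7,4). |black|=6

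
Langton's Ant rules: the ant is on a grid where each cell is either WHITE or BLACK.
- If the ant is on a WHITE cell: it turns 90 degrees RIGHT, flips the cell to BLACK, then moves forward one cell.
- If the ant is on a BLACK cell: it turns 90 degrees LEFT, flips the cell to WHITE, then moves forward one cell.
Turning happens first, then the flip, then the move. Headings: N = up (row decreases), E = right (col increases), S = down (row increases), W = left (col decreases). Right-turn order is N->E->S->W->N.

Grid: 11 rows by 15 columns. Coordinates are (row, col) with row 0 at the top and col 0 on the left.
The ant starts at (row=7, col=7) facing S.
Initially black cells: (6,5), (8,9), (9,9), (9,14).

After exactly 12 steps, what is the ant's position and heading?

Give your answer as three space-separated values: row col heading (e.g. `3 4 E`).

Answer: 7 9 S

Derivation:
Step 1: on WHITE (7,7): turn R to W, flip to black, move to (7,6). |black|=5
Step 2: on WHITE (7,6): turn R to N, flip to black, move to (6,6). |black|=6
Step 3: on WHITE (6,6): turn R to E, flip to black, move to (6,7). |black|=7
Step 4: on WHITE (6,7): turn R to S, flip to black, move to (7,7). |black|=8
Step 5: on BLACK (7,7): turn L to E, flip to white, move to (7,8). |black|=7
Step 6: on WHITE (7,8): turn R to S, flip to black, move to (8,8). |black|=8
Step 7: on WHITE (8,8): turn R to W, flip to black, move to (8,7). |black|=9
Step 8: on WHITE (8,7): turn R to N, flip to black, move to (7,7). |black|=10
Step 9: on WHITE (7,7): turn R to E, flip to black, move to (7,8). |black|=11
Step 10: on BLACK (7,8): turn L to N, flip to white, move to (6,8). |black|=10
Step 11: on WHITE (6,8): turn R to E, flip to black, move to (6,9). |black|=11
Step 12: on WHITE (6,9): turn R to S, flip to black, move to (7,9). |black|=12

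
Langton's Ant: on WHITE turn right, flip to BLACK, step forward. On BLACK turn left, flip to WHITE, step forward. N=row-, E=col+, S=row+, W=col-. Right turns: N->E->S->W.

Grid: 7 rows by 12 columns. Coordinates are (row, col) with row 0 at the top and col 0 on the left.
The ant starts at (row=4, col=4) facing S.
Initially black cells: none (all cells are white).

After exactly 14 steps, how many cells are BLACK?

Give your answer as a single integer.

Step 1: on WHITE (4,4): turn R to W, flip to black, move to (4,3). |black|=1
Step 2: on WHITE (4,3): turn R to N, flip to black, move to (3,3). |black|=2
Step 3: on WHITE (3,3): turn R to E, flip to black, move to (3,4). |black|=3
Step 4: on WHITE (3,4): turn R to S, flip to black, move to (4,4). |black|=4
Step 5: on BLACK (4,4): turn L to E, flip to white, move to (4,5). |black|=3
Step 6: on WHITE (4,5): turn R to S, flip to black, move to (5,5). |black|=4
Step 7: on WHITE (5,5): turn R to W, flip to black, move to (5,4). |black|=5
Step 8: on WHITE (5,4): turn R to N, flip to black, move to (4,4). |black|=6
Step 9: on WHITE (4,4): turn R to E, flip to black, move to (4,5). |black|=7
Step 10: on BLACK (4,5): turn L to N, flip to white, move to (3,5). |black|=6
Step 11: on WHITE (3,5): turn R to E, flip to black, move to (3,6). |black|=7
Step 12: on WHITE (3,6): turn R to S, flip to black, move to (4,6). |black|=8
Step 13: on WHITE (4,6): turn R to W, flip to black, move to (4,5). |black|=9
Step 14: on WHITE (4,5): turn R to N, flip to black, move to (3,5). |black|=10

Answer: 10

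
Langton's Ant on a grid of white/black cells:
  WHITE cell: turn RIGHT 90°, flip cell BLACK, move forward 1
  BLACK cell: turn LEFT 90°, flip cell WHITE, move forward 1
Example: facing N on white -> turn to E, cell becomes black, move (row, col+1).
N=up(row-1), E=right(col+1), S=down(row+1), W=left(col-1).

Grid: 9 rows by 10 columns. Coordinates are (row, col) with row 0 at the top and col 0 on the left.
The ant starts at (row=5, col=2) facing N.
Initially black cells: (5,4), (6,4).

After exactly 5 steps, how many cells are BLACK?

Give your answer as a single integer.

Step 1: on WHITE (5,2): turn R to E, flip to black, move to (5,3). |black|=3
Step 2: on WHITE (5,3): turn R to S, flip to black, move to (6,3). |black|=4
Step 3: on WHITE (6,3): turn R to W, flip to black, move to (6,2). |black|=5
Step 4: on WHITE (6,2): turn R to N, flip to black, move to (5,2). |black|=6
Step 5: on BLACK (5,2): turn L to W, flip to white, move to (5,1). |black|=5

Answer: 5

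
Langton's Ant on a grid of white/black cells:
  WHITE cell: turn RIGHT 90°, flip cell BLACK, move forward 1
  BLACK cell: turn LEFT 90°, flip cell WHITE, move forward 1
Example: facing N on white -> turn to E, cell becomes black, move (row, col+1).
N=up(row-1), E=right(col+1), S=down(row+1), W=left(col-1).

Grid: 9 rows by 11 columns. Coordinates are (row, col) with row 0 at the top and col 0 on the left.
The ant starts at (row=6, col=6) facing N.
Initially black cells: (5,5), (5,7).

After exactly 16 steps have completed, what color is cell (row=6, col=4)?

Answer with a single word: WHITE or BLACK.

Step 1: on WHITE (6,6): turn R to E, flip to black, move to (6,7). |black|=3
Step 2: on WHITE (6,7): turn R to S, flip to black, move to (7,7). |black|=4
Step 3: on WHITE (7,7): turn R to W, flip to black, move to (7,6). |black|=5
Step 4: on WHITE (7,6): turn R to N, flip to black, move to (6,6). |black|=6
Step 5: on BLACK (6,6): turn L to W, flip to white, move to (6,5). |black|=5
Step 6: on WHITE (6,5): turn R to N, flip to black, move to (5,5). |black|=6
Step 7: on BLACK (5,5): turn L to W, flip to white, move to (5,4). |black|=5
Step 8: on WHITE (5,4): turn R to N, flip to black, move to (4,4). |black|=6
Step 9: on WHITE (4,4): turn R to E, flip to black, move to (4,5). |black|=7
Step 10: on WHITE (4,5): turn R to S, flip to black, move to (5,5). |black|=8
Step 11: on WHITE (5,5): turn R to W, flip to black, move to (5,4). |black|=9
Step 12: on BLACK (5,4): turn L to S, flip to white, move to (6,4). |black|=8
Step 13: on WHITE (6,4): turn R to W, flip to black, move to (6,3). |black|=9
Step 14: on WHITE (6,3): turn R to N, flip to black, move to (5,3). |black|=10
Step 15: on WHITE (5,3): turn R to E, flip to black, move to (5,4). |black|=11
Step 16: on WHITE (5,4): turn R to S, flip to black, move to (6,4). |black|=12

Answer: BLACK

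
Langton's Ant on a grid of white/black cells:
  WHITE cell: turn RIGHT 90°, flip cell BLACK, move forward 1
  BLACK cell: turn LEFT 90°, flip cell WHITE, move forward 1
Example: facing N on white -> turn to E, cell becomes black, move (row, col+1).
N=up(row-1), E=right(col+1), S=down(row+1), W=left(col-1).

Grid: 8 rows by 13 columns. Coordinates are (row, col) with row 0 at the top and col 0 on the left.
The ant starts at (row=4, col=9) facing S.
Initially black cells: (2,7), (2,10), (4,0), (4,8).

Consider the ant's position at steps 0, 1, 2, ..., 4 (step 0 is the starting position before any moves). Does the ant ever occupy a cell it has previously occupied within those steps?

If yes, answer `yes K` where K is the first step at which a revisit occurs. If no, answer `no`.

Step 1: on WHITE (4,9): turn R to W, flip to black, move to (4,8). |black|=5 — new cell
Step 2: on BLACK (4,8): turn L to S, flip to white, move to (5,8). |black|=4 — new cell
Step 3: on WHITE (5,8): turn R to W, flip to black, move to (5,7). |black|=5 — new cell
Step 4: on WHITE (5,7): turn R to N, flip to black, move to (4,7). |black|=6 — new cell
No revisit within 4 steps.

Answer: no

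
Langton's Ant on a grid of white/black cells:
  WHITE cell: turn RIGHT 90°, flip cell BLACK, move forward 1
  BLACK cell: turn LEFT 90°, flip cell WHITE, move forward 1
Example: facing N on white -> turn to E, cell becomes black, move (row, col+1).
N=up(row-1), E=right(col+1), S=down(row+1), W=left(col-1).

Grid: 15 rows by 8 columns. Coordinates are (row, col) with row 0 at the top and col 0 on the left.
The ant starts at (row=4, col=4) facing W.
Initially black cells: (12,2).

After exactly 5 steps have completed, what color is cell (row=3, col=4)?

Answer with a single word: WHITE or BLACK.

Step 1: on WHITE (4,4): turn R to N, flip to black, move to (3,4). |black|=2
Step 2: on WHITE (3,4): turn R to E, flip to black, move to (3,5). |black|=3
Step 3: on WHITE (3,5): turn R to S, flip to black, move to (4,5). |black|=4
Step 4: on WHITE (4,5): turn R to W, flip to black, move to (4,4). |black|=5
Step 5: on BLACK (4,4): turn L to S, flip to white, move to (5,4). |black|=4

Answer: BLACK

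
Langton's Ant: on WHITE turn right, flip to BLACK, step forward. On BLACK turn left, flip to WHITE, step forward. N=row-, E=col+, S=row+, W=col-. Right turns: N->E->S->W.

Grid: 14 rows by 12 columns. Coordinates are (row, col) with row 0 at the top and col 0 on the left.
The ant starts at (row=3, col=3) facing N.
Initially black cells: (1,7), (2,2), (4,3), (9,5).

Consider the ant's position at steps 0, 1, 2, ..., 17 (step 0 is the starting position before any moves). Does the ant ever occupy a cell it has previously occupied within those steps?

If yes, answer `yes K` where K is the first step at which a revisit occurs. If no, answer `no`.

Answer: yes 7

Derivation:
Step 1: on WHITE (3,3): turn R to E, flip to black, move to (3,4). |black|=5 — new cell
Step 2: on WHITE (3,4): turn R to S, flip to black, move to (4,4). |black|=6 — new cell
Step 3: on WHITE (4,4): turn R to W, flip to black, move to (4,3). |black|=7 — new cell
Step 4: on BLACK (4,3): turn L to S, flip to white, move to (5,3). |black|=6 — new cell
Step 5: on WHITE (5,3): turn R to W, flip to black, move to (5,2). |black|=7 — new cell
Step 6: on WHITE (5,2): turn R to N, flip to black, move to (4,2). |black|=8 — new cell
Step 7: on WHITE (4,2): turn R to E, flip to black, move to (4,3). |black|=9 — REVISIT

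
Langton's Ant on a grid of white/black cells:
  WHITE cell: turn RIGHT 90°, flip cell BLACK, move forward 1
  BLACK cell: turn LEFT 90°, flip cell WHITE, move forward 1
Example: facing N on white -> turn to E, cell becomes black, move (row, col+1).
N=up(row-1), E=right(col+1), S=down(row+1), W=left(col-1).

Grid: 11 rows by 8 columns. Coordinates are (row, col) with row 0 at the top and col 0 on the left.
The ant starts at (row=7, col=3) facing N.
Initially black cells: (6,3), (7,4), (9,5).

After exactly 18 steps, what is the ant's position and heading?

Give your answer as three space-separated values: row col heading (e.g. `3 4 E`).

Step 1: on WHITE (7,3): turn R to E, flip to black, move to (7,4). |black|=4
Step 2: on BLACK (7,4): turn L to N, flip to white, move to (6,4). |black|=3
Step 3: on WHITE (6,4): turn R to E, flip to black, move to (6,5). |black|=4
Step 4: on WHITE (6,5): turn R to S, flip to black, move to (7,5). |black|=5
Step 5: on WHITE (7,5): turn R to W, flip to black, move to (7,4). |black|=6
Step 6: on WHITE (7,4): turn R to N, flip to black, move to (6,4). |black|=7
Step 7: on BLACK (6,4): turn L to W, flip to white, move to (6,3). |black|=6
Step 8: on BLACK (6,3): turn L to S, flip to white, move to (7,3). |black|=5
Step 9: on BLACK (7,3): turn L to E, flip to white, move to (7,4). |black|=4
Step 10: on BLACK (7,4): turn L to N, flip to white, move to (6,4). |black|=3
Step 11: on WHITE (6,4): turn R to E, flip to black, move to (6,5). |black|=4
Step 12: on BLACK (6,5): turn L to N, flip to white, move to (5,5). |black|=3
Step 13: on WHITE (5,5): turn R to E, flip to black, move to (5,6). |black|=4
Step 14: on WHITE (5,6): turn R to S, flip to black, move to (6,6). |black|=5
Step 15: on WHITE (6,6): turn R to W, flip to black, move to (6,5). |black|=6
Step 16: on WHITE (6,5): turn R to N, flip to black, move to (5,5). |black|=7
Step 17: on BLACK (5,5): turn L to W, flip to white, move to (5,4). |black|=6
Step 18: on WHITE (5,4): turn R to N, flip to black, move to (4,4). |black|=7

Answer: 4 4 N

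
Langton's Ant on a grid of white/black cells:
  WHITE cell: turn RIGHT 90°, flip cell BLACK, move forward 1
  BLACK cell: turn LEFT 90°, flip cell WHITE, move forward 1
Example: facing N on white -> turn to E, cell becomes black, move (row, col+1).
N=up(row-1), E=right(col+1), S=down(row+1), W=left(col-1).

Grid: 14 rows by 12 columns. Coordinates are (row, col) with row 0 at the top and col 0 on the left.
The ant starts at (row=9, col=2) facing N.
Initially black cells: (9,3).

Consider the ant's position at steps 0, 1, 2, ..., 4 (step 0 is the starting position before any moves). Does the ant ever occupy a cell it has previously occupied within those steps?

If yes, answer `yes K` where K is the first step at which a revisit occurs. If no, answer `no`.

Step 1: on WHITE (9,2): turn R to E, flip to black, move to (9,3). |black|=2 — new cell
Step 2: on BLACK (9,3): turn L to N, flip to white, move to (8,3). |black|=1 — new cell
Step 3: on WHITE (8,3): turn R to E, flip to black, move to (8,4). |black|=2 — new cell
Step 4: on WHITE (8,4): turn R to S, flip to black, move to (9,4). |black|=3 — new cell
No revisit within 4 steps.

Answer: no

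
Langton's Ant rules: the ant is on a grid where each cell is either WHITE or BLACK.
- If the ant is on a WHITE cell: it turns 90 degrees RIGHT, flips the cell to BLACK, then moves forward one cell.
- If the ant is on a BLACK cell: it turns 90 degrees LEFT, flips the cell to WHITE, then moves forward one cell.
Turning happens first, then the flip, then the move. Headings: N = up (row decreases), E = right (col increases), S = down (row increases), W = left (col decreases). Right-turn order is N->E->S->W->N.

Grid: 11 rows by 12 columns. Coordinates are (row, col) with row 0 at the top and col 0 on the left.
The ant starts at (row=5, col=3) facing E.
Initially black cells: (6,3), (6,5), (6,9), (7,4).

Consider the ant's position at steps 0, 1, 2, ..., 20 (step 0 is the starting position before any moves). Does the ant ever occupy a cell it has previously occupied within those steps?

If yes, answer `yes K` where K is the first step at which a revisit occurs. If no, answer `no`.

Step 1: on WHITE (5,3): turn R to S, flip to black, move to (6,3). |black|=5 — new cell
Step 2: on BLACK (6,3): turn L to E, flip to white, move to (6,4). |black|=4 — new cell
Step 3: on WHITE (6,4): turn R to S, flip to black, move to (7,4). |black|=5 — new cell
Step 4: on BLACK (7,4): turn L to E, flip to white, move to (7,5). |black|=4 — new cell
Step 5: on WHITE (7,5): turn R to S, flip to black, move to (8,5). |black|=5 — new cell
Step 6: on WHITE (8,5): turn R to W, flip to black, move to (8,4). |black|=6 — new cell
Step 7: on WHITE (8,4): turn R to N, flip to black, move to (7,4). |black|=7 — REVISIT

Answer: yes 7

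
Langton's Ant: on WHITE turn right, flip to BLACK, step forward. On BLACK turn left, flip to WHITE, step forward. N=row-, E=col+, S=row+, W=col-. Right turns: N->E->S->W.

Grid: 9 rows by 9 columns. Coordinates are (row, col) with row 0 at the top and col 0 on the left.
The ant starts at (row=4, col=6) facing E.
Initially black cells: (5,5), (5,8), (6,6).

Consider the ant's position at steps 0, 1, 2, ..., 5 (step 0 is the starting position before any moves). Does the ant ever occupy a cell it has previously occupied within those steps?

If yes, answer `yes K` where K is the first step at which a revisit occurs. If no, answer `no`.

Step 1: on WHITE (4,6): turn R to S, flip to black, move to (5,6). |black|=4 — new cell
Step 2: on WHITE (5,6): turn R to W, flip to black, move to (5,5). |black|=5 — new cell
Step 3: on BLACK (5,5): turn L to S, flip to white, move to (6,5). |black|=4 — new cell
Step 4: on WHITE (6,5): turn R to W, flip to black, move to (6,4). |black|=5 — new cell
Step 5: on WHITE (6,4): turn R to N, flip to black, move to (5,4). |black|=6 — new cell
No revisit within 5 steps.

Answer: no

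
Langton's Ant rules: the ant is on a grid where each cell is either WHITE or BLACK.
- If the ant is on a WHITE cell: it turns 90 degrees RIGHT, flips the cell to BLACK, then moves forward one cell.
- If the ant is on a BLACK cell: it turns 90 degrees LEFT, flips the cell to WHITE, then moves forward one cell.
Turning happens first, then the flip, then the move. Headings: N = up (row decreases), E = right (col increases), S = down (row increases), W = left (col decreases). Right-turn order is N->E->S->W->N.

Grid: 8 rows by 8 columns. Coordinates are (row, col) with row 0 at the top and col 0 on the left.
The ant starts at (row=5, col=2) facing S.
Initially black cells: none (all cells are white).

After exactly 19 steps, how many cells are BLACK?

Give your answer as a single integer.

Answer: 7

Derivation:
Step 1: on WHITE (5,2): turn R to W, flip to black, move to (5,1). |black|=1
Step 2: on WHITE (5,1): turn R to N, flip to black, move to (4,1). |black|=2
Step 3: on WHITE (4,1): turn R to E, flip to black, move to (4,2). |black|=3
Step 4: on WHITE (4,2): turn R to S, flip to black, move to (5,2). |black|=4
Step 5: on BLACK (5,2): turn L to E, flip to white, move to (5,3). |black|=3
Step 6: on WHITE (5,3): turn R to S, flip to black, move to (6,3). |black|=4
Step 7: on WHITE (6,3): turn R to W, flip to black, move to (6,2). |black|=5
Step 8: on WHITE (6,2): turn R to N, flip to black, move to (5,2). |black|=6
Step 9: on WHITE (5,2): turn R to E, flip to black, move to (5,3). |black|=7
Step 10: on BLACK (5,3): turn L to N, flip to white, move to (4,3). |black|=6
Step 11: on WHITE (4,3): turn R to E, flip to black, move to (4,4). |black|=7
Step 12: on WHITE (4,4): turn R to S, flip to black, move to (5,4). |black|=8
Step 13: on WHITE (5,4): turn R to W, flip to black, move to (5,3). |black|=9
Step 14: on WHITE (5,3): turn R to N, flip to black, move to (4,3). |black|=10
Step 15: on BLACK (4,3): turn L to W, flip to white, move to (4,2). |black|=9
Step 16: on BLACK (4,2): turn L to S, flip to white, move to (5,2). |black|=8
Step 17: on BLACK (5,2): turn L to E, flip to white, move to (5,3). |black|=7
Step 18: on BLACK (5,3): turn L to N, flip to white, move to (4,3). |black|=6
Step 19: on WHITE (4,3): turn R to E, flip to black, move to (4,4). |black|=7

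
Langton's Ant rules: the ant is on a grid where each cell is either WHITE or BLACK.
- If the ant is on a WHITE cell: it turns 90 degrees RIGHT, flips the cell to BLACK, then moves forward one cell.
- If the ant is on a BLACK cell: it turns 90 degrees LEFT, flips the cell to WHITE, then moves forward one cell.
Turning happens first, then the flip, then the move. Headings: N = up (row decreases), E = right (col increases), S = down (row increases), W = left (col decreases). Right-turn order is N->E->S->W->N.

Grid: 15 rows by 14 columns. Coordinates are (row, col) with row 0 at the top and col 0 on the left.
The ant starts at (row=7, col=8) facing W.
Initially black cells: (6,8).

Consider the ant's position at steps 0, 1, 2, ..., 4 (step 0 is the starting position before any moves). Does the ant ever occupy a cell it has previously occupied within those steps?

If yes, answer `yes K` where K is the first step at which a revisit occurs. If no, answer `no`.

Step 1: on WHITE (7,8): turn R to N, flip to black, move to (6,8). |black|=2 — new cell
Step 2: on BLACK (6,8): turn L to W, flip to white, move to (6,7). |black|=1 — new cell
Step 3: on WHITE (6,7): turn R to N, flip to black, move to (5,7). |black|=2 — new cell
Step 4: on WHITE (5,7): turn R to E, flip to black, move to (5,8). |black|=3 — new cell
No revisit within 4 steps.

Answer: no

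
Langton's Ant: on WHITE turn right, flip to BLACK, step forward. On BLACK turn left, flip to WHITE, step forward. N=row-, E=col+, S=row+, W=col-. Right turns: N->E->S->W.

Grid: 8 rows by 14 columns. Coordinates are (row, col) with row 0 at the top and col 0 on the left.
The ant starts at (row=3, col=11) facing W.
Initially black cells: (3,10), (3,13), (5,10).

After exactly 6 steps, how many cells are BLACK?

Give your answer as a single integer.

Step 1: on WHITE (3,11): turn R to N, flip to black, move to (2,11). |black|=4
Step 2: on WHITE (2,11): turn R to E, flip to black, move to (2,12). |black|=5
Step 3: on WHITE (2,12): turn R to S, flip to black, move to (3,12). |black|=6
Step 4: on WHITE (3,12): turn R to W, flip to black, move to (3,11). |black|=7
Step 5: on BLACK (3,11): turn L to S, flip to white, move to (4,11). |black|=6
Step 6: on WHITE (4,11): turn R to W, flip to black, move to (4,10). |black|=7

Answer: 7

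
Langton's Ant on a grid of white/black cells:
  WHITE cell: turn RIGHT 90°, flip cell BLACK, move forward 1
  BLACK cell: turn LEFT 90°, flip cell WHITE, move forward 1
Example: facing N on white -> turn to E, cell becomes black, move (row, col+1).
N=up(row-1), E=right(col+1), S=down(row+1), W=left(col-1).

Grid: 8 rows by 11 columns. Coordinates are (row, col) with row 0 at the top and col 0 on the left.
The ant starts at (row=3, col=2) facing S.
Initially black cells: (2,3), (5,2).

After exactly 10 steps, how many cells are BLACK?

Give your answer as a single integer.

Step 1: on WHITE (3,2): turn R to W, flip to black, move to (3,1). |black|=3
Step 2: on WHITE (3,1): turn R to N, flip to black, move to (2,1). |black|=4
Step 3: on WHITE (2,1): turn R to E, flip to black, move to (2,2). |black|=5
Step 4: on WHITE (2,2): turn R to S, flip to black, move to (3,2). |black|=6
Step 5: on BLACK (3,2): turn L to E, flip to white, move to (3,3). |black|=5
Step 6: on WHITE (3,3): turn R to S, flip to black, move to (4,3). |black|=6
Step 7: on WHITE (4,3): turn R to W, flip to black, move to (4,2). |black|=7
Step 8: on WHITE (4,2): turn R to N, flip to black, move to (3,2). |black|=8
Step 9: on WHITE (3,2): turn R to E, flip to black, move to (3,3). |black|=9
Step 10: on BLACK (3,3): turn L to N, flip to white, move to (2,3). |black|=8

Answer: 8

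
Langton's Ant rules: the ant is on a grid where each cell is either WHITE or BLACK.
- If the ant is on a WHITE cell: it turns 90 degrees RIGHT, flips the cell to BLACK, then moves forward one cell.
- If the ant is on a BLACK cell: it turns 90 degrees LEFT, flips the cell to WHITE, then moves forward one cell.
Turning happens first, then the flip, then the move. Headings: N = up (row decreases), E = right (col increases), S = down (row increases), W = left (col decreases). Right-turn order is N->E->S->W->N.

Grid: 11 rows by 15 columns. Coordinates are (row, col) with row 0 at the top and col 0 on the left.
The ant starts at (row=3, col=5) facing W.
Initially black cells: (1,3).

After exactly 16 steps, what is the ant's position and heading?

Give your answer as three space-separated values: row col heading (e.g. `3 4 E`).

Step 1: on WHITE (3,5): turn R to N, flip to black, move to (2,5). |black|=2
Step 2: on WHITE (2,5): turn R to E, flip to black, move to (2,6). |black|=3
Step 3: on WHITE (2,6): turn R to S, flip to black, move to (3,6). |black|=4
Step 4: on WHITE (3,6): turn R to W, flip to black, move to (3,5). |black|=5
Step 5: on BLACK (3,5): turn L to S, flip to white, move to (4,5). |black|=4
Step 6: on WHITE (4,5): turn R to W, flip to black, move to (4,4). |black|=5
Step 7: on WHITE (4,4): turn R to N, flip to black, move to (3,4). |black|=6
Step 8: on WHITE (3,4): turn R to E, flip to black, move to (3,5). |black|=7
Step 9: on WHITE (3,5): turn R to S, flip to black, move to (4,5). |black|=8
Step 10: on BLACK (4,5): turn L to E, flip to white, move to (4,6). |black|=7
Step 11: on WHITE (4,6): turn R to S, flip to black, move to (5,6). |black|=8
Step 12: on WHITE (5,6): turn R to W, flip to black, move to (5,5). |black|=9
Step 13: on WHITE (5,5): turn R to N, flip to black, move to (4,5). |black|=10
Step 14: on WHITE (4,5): turn R to E, flip to black, move to (4,6). |black|=11
Step 15: on BLACK (4,6): turn L to N, flip to white, move to (3,6). |black|=10
Step 16: on BLACK (3,6): turn L to W, flip to white, move to (3,5). |black|=9

Answer: 3 5 W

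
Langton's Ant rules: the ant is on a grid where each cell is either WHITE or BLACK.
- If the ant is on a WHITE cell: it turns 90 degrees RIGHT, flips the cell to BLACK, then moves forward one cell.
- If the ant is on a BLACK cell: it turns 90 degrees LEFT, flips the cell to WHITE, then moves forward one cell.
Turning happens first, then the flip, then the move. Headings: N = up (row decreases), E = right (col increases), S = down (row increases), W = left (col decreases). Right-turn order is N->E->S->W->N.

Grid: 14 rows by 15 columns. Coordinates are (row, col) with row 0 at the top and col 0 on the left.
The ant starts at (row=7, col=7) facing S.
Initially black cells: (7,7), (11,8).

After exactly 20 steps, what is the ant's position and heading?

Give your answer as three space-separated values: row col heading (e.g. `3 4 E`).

Step 1: on BLACK (7,7): turn L to E, flip to white, move to (7,8). |black|=1
Step 2: on WHITE (7,8): turn R to S, flip to black, move to (8,8). |black|=2
Step 3: on WHITE (8,8): turn R to W, flip to black, move to (8,7). |black|=3
Step 4: on WHITE (8,7): turn R to N, flip to black, move to (7,7). |black|=4
Step 5: on WHITE (7,7): turn R to E, flip to black, move to (7,8). |black|=5
Step 6: on BLACK (7,8): turn L to N, flip to white, move to (6,8). |black|=4
Step 7: on WHITE (6,8): turn R to E, flip to black, move to (6,9). |black|=5
Step 8: on WHITE (6,9): turn R to S, flip to black, move to (7,9). |black|=6
Step 9: on WHITE (7,9): turn R to W, flip to black, move to (7,8). |black|=7
Step 10: on WHITE (7,8): turn R to N, flip to black, move to (6,8). |black|=8
Step 11: on BLACK (6,8): turn L to W, flip to white, move to (6,7). |black|=7
Step 12: on WHITE (6,7): turn R to N, flip to black, move to (5,7). |black|=8
Step 13: on WHITE (5,7): turn R to E, flip to black, move to (5,8). |black|=9
Step 14: on WHITE (5,8): turn R to S, flip to black, move to (6,8). |black|=10
Step 15: on WHITE (6,8): turn R to W, flip to black, move to (6,7). |black|=11
Step 16: on BLACK (6,7): turn L to S, flip to white, move to (7,7). |black|=10
Step 17: on BLACK (7,7): turn L to E, flip to white, move to (7,8). |black|=9
Step 18: on BLACK (7,8): turn L to N, flip to white, move to (6,8). |black|=8
Step 19: on BLACK (6,8): turn L to W, flip to white, move to (6,7). |black|=7
Step 20: on WHITE (6,7): turn R to N, flip to black, move to (5,7). |black|=8

Answer: 5 7 N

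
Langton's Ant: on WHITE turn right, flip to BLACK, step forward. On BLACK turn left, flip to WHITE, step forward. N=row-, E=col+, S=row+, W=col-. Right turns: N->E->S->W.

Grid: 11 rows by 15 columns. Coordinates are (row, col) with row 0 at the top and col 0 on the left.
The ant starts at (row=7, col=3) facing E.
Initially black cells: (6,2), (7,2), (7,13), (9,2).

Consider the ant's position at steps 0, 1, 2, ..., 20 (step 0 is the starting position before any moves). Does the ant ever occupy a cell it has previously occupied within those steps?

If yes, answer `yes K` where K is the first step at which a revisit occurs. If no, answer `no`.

Step 1: on WHITE (7,3): turn R to S, flip to black, move to (8,3). |black|=5 — new cell
Step 2: on WHITE (8,3): turn R to W, flip to black, move to (8,2). |black|=6 — new cell
Step 3: on WHITE (8,2): turn R to N, flip to black, move to (7,2). |black|=7 — new cell
Step 4: on BLACK (7,2): turn L to W, flip to white, move to (7,1). |black|=6 — new cell
Step 5: on WHITE (7,1): turn R to N, flip to black, move to (6,1). |black|=7 — new cell
Step 6: on WHITE (6,1): turn R to E, flip to black, move to (6,2). |black|=8 — new cell
Step 7: on BLACK (6,2): turn L to N, flip to white, move to (5,2). |black|=7 — new cell
Step 8: on WHITE (5,2): turn R to E, flip to black, move to (5,3). |black|=8 — new cell
Step 9: on WHITE (5,3): turn R to S, flip to black, move to (6,3). |black|=9 — new cell
Step 10: on WHITE (6,3): turn R to W, flip to black, move to (6,2). |black|=10 — REVISIT

Answer: yes 10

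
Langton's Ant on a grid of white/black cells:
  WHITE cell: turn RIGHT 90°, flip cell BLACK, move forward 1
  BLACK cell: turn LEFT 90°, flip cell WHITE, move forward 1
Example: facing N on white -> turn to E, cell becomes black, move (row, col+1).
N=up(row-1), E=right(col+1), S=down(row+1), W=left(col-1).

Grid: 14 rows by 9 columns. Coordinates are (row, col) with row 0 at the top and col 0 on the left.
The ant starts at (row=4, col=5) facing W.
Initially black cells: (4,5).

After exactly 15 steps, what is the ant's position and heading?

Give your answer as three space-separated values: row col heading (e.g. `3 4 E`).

Answer: 4 6 N

Derivation:
Step 1: on BLACK (4,5): turn L to S, flip to white, move to (5,5). |black|=0
Step 2: on WHITE (5,5): turn R to W, flip to black, move to (5,4). |black|=1
Step 3: on WHITE (5,4): turn R to N, flip to black, move to (4,4). |black|=2
Step 4: on WHITE (4,4): turn R to E, flip to black, move to (4,5). |black|=3
Step 5: on WHITE (4,5): turn R to S, flip to black, move to (5,5). |black|=4
Step 6: on BLACK (5,5): turn L to E, flip to white, move to (5,6). |black|=3
Step 7: on WHITE (5,6): turn R to S, flip to black, move to (6,6). |black|=4
Step 8: on WHITE (6,6): turn R to W, flip to black, move to (6,5). |black|=5
Step 9: on WHITE (6,5): turn R to N, flip to black, move to (5,5). |black|=6
Step 10: on WHITE (5,5): turn R to E, flip to black, move to (5,6). |black|=7
Step 11: on BLACK (5,6): turn L to N, flip to white, move to (4,6). |black|=6
Step 12: on WHITE (4,6): turn R to E, flip to black, move to (4,7). |black|=7
Step 13: on WHITE (4,7): turn R to S, flip to black, move to (5,7). |black|=8
Step 14: on WHITE (5,7): turn R to W, flip to black, move to (5,6). |black|=9
Step 15: on WHITE (5,6): turn R to N, flip to black, move to (4,6). |black|=10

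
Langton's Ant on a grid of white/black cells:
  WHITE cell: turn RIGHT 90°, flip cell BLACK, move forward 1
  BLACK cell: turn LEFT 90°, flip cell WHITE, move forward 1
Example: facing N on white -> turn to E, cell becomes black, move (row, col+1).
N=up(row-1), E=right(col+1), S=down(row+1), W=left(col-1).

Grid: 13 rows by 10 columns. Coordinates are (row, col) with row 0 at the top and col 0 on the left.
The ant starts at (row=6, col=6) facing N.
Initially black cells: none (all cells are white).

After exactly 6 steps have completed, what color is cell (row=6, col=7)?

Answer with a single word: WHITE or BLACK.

Step 1: on WHITE (6,6): turn R to E, flip to black, move to (6,7). |black|=1
Step 2: on WHITE (6,7): turn R to S, flip to black, move to (7,7). |black|=2
Step 3: on WHITE (7,7): turn R to W, flip to black, move to (7,6). |black|=3
Step 4: on WHITE (7,6): turn R to N, flip to black, move to (6,6). |black|=4
Step 5: on BLACK (6,6): turn L to W, flip to white, move to (6,5). |black|=3
Step 6: on WHITE (6,5): turn R to N, flip to black, move to (5,5). |black|=4

Answer: BLACK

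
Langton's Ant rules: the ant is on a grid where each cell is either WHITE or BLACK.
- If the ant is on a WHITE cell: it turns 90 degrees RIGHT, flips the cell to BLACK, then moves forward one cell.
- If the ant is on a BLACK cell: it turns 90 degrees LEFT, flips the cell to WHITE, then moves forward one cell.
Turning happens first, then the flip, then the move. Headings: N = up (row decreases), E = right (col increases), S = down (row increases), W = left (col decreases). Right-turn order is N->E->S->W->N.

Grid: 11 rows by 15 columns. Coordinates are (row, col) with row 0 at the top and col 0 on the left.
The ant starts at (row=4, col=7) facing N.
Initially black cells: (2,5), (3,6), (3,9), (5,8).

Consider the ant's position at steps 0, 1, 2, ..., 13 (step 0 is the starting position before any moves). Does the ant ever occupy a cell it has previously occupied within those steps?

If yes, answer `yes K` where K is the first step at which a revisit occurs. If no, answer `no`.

Step 1: on WHITE (4,7): turn R to E, flip to black, move to (4,8). |black|=5 — new cell
Step 2: on WHITE (4,8): turn R to S, flip to black, move to (5,8). |black|=6 — new cell
Step 3: on BLACK (5,8): turn L to E, flip to white, move to (5,9). |black|=5 — new cell
Step 4: on WHITE (5,9): turn R to S, flip to black, move to (6,9). |black|=6 — new cell
Step 5: on WHITE (6,9): turn R to W, flip to black, move to (6,8). |black|=7 — new cell
Step 6: on WHITE (6,8): turn R to N, flip to black, move to (5,8). |black|=8 — REVISIT

Answer: yes 6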